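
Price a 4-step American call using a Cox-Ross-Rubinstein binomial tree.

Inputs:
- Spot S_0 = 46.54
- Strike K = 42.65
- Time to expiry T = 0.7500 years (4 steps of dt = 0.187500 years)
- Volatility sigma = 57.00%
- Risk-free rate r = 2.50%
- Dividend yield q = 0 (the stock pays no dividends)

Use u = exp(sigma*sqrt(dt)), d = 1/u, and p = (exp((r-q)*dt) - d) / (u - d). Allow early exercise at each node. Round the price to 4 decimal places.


Answer: Price = V(0,0) = 11.2004

Derivation:
dt = T/N = 0.187500
u = exp(sigma*sqrt(dt)) = 1.279945; d = 1/u = 0.781283
p = (exp((r-q)*dt) - d) / (u - d) = 0.448029
Discount per step: exp(-r*dt) = 0.995323
Stock lattice S(k, i) with i counting down-moves:
  k=0: S(0,0) = 46.5400
  k=1: S(1,0) = 59.5686; S(1,1) = 36.3609
  k=2: S(2,0) = 76.2446; S(2,1) = 46.5400; S(2,2) = 28.4082
  k=3: S(3,0) = 97.5889; S(3,1) = 59.5686; S(3,2) = 36.3609; S(3,3) = 22.1949
  k=4: S(4,0) = 124.9085; S(4,1) = 76.2446; S(4,2) = 46.5400; S(4,3) = 28.4082; S(4,4) = 17.3405
Terminal payoffs V(N, i) = max(S_T - K, 0):
  V(4,0) = 82.258456; V(4,1) = 33.594603; V(4,2) = 3.890000; V(4,3) = 0.000000; V(4,4) = 0.000000
Backward induction: V(k, i) = exp(-r*dt) * [p * V(k+1, i) + (1-p) * V(k+1, i+1)]; then take max(V_cont, immediate exercise) for American.
  V(3,0) = exp(-r*dt) * [p*82.258456 + (1-p)*33.594603] = 55.138366; exercise = 54.938912; V(3,0) = max -> 55.138366
  V(3,1) = exp(-r*dt) * [p*33.594603 + (1-p)*3.890000] = 17.118102; exercise = 16.918648; V(3,1) = max -> 17.118102
  V(3,2) = exp(-r*dt) * [p*3.890000 + (1-p)*0.000000] = 1.734683; exercise = 0.000000; V(3,2) = max -> 1.734683
  V(3,3) = exp(-r*dt) * [p*0.000000 + (1-p)*0.000000] = 0.000000; exercise = 0.000000; V(3,3) = max -> 0.000000
  V(2,0) = exp(-r*dt) * [p*55.138366 + (1-p)*17.118102] = 33.992579; exercise = 33.594603; V(2,0) = max -> 33.992579
  V(2,1) = exp(-r*dt) * [p*17.118102 + (1-p)*1.734683] = 8.586561; exercise = 3.890000; V(2,1) = max -> 8.586561
  V(2,2) = exp(-r*dt) * [p*1.734683 + (1-p)*0.000000] = 0.773554; exercise = 0.000000; V(2,2) = max -> 0.773554
  V(1,0) = exp(-r*dt) * [p*33.992579 + (1-p)*8.586561] = 19.875814; exercise = 16.918648; V(1,0) = max -> 19.875814
  V(1,1) = exp(-r*dt) * [p*8.586561 + (1-p)*0.773554] = 4.254023; exercise = 0.000000; V(1,1) = max -> 4.254023
  V(0,0) = exp(-r*dt) * [p*19.875814 + (1-p)*4.254023] = 11.200417; exercise = 3.890000; V(0,0) = max -> 11.200417


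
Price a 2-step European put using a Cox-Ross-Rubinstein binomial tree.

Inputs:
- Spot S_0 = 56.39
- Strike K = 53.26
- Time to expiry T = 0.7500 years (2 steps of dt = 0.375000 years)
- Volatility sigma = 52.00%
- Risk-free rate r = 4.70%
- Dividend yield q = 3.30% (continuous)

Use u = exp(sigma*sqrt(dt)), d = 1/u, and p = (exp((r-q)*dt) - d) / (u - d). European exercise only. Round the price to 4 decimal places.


Answer: Price = V(0,0) = 7.3706

Derivation:
dt = T/N = 0.375000
u = exp(sigma*sqrt(dt)) = 1.374972; d = 1/u = 0.727287
p = (exp((r-q)*dt) - d) / (u - d) = 0.429185
Discount per step: exp(-r*dt) = 0.982529
Stock lattice S(k, i) with i counting down-moves:
  k=0: S(0,0) = 56.3900
  k=1: S(1,0) = 77.5347; S(1,1) = 41.0117
  k=2: S(2,0) = 106.6081; S(2,1) = 56.3900; S(2,2) = 29.8273
Terminal payoffs V(N, i) = max(K - S_T, 0):
  V(2,0) = 0.000000; V(2,1) = 0.000000; V(2,2) = 23.432687
Backward induction: V(k, i) = exp(-r*dt) * [p * V(k+1, i) + (1-p) * V(k+1, i+1)].
  V(1,0) = exp(-r*dt) * [p*0.000000 + (1-p)*0.000000] = 0.000000
  V(1,1) = exp(-r*dt) * [p*0.000000 + (1-p)*23.432687] = 13.142056
  V(0,0) = exp(-r*dt) * [p*0.000000 + (1-p)*13.142056] = 7.370629


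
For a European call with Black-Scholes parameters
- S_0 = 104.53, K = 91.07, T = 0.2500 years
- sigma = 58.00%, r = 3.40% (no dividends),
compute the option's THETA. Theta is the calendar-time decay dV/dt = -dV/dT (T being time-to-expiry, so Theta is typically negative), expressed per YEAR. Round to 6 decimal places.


Answer: Theta = -21.551820

Derivation:
d1 = 0.6496402413; d2 = 0.3596402413
phi(d1) = 0.3230478725; exp(-qT) = 1.0000000000; exp(-rT) = 0.9915360229
Theta = -S*exp(-qT)*phi(d1)*sigma/(2*sqrt(T)) - r*K*exp(-rT)*N(d2) + q*S*exp(-qT)*N(d1)
N(d1) = 0.7420376835; N(d2) = 0.6404419069; sqrt(T) = 0.5000000000
Term 1 = -104.5300 * 1.0000000000 * 0.3230478725 * 0.5800 / (2 * 0.5000000000) = -19.5855525852
Term 2 = -0.0340 * 91.0700 * 0.9915360229 * 0.6404419069 = -1.9662670091
Term 3 = 0 (no dividend yield, q = 0)
Theta = -19.5855525852 + (-1.9662670091) + (0.0000000000) = -21.551820


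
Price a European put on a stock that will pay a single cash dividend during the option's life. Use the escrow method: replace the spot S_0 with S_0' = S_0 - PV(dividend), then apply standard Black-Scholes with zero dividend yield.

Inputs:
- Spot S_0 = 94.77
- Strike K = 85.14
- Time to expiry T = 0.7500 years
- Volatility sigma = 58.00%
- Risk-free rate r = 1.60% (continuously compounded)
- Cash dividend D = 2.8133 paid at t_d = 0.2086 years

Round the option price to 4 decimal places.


PV(D) = D * exp(-r * t_d) = 2.8133 * 0.99666796 = 2.80392598
S_0' = S_0 - PV(D) = 94.7700 - 2.80392598 = 91.96607402
d1 = (ln(S_0'/K) + (r + sigma^2/2)*T) / (sigma*sqrt(T)) = 0.42857863
d2 = d1 - sigma*sqrt(T) = -0.07371611
exp(-rT) = 0.98807171
N(-d1) = 0.33411495; N(-d2) = 0.52938186
P = K * exp(-rT) * N(-d2) - S_0' * N(-d1) = 85.1400 * 0.98807171 * 0.52938186 - 91.96607402 * 0.33411495 = 13.8067

Answer: Price = 13.8067


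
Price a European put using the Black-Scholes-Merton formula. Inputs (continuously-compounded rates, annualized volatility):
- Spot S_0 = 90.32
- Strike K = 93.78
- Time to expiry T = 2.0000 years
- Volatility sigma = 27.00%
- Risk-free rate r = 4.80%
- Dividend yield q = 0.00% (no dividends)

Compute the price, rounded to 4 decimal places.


d1 = (ln(S/K) + (r - q + 0.5*sigma^2) * T) / (sigma * sqrt(T)) = 0.34388254
d2 = d1 - sigma * sqrt(T) = -0.03795512
exp(-rT) = 0.90846402; exp(-qT) = 1.00000000
P = K * exp(-rT) * N(-d2) - S_0 * exp(-qT) * N(-d1)
N(-d1) = 0.36546731; N(-d2) = 0.51513827
P = 93.7800 * 0.90846402 * 0.51513827 - 90.3200 * 1.00000000 * 0.36546731 = 10.8786

Answer: Price = 10.8786


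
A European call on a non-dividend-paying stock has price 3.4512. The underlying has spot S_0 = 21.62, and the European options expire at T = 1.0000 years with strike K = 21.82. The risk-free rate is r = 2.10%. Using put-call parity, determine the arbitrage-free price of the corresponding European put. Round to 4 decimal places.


Put-call parity: C - P = S_0 * exp(-qT) - K * exp(-rT).
S_0 * exp(-qT) = 21.6200 * 1.00000000 = 21.62000000
K * exp(-rT) = 21.8200 * 0.97921896 = 21.36655781
P = C - S*exp(-qT) + K*exp(-rT)
P = 3.4512 - 21.62000000 + 21.36655781 = 3.1978

Answer: Put price = 3.1978


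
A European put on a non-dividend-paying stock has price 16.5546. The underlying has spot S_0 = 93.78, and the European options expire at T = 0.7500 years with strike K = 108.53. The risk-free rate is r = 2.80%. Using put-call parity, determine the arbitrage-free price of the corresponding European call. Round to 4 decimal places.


Put-call parity: C - P = S_0 * exp(-qT) - K * exp(-rT).
S_0 * exp(-qT) = 93.7800 * 1.00000000 = 93.78000000
K * exp(-rT) = 108.5300 * 0.97921896 = 106.27463422
C = P + S*exp(-qT) - K*exp(-rT)
C = 16.5546 + 93.78000000 - 106.27463422 = 4.0600

Answer: Call price = 4.0600


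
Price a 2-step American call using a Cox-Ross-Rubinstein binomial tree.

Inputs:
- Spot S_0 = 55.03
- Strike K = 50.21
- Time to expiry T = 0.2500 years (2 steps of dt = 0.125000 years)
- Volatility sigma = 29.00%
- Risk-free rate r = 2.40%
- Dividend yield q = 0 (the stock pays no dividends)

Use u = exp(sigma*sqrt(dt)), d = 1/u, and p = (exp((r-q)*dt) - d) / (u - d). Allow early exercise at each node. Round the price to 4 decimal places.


Answer: Price = V(0,0) = 6.5174

Derivation:
dt = T/N = 0.125000
u = exp(sigma*sqrt(dt)) = 1.107971; d = 1/u = 0.902551
p = (exp((r-q)*dt) - d) / (u - d) = 0.489016
Discount per step: exp(-r*dt) = 0.997004
Stock lattice S(k, i) with i counting down-moves:
  k=0: S(0,0) = 55.0300
  k=1: S(1,0) = 60.9716; S(1,1) = 49.6674
  k=2: S(2,0) = 67.5548; S(2,1) = 55.0300; S(2,2) = 44.8273
Terminal payoffs V(N, i) = max(S_T - K, 0):
  V(2,0) = 17.344823; V(2,1) = 4.820000; V(2,2) = 0.000000
Backward induction: V(k, i) = exp(-r*dt) * [p * V(k+1, i) + (1-p) * V(k+1, i+1)]; then take max(V_cont, immediate exercise) for American.
  V(1,0) = exp(-r*dt) * [p*17.344823 + (1-p)*4.820000] = 10.912053; exercise = 10.761648; V(1,0) = max -> 10.912053
  V(1,1) = exp(-r*dt) * [p*4.820000 + (1-p)*0.000000] = 2.349996; exercise = 0.000000; V(1,1) = max -> 2.349996
  V(0,0) = exp(-r*dt) * [p*10.912053 + (1-p)*2.349996] = 6.517397; exercise = 4.820000; V(0,0) = max -> 6.517397


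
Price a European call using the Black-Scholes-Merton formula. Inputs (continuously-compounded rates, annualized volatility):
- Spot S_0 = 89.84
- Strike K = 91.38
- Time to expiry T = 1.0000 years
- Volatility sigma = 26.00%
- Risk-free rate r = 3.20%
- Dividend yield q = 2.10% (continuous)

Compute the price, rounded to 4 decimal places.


d1 = (ln(S/K) + (r - q + 0.5*sigma^2) * T) / (sigma * sqrt(T)) = 0.10693721
d2 = d1 - sigma * sqrt(T) = -0.15306279
exp(-rT) = 0.96850658; exp(-qT) = 0.97921896
C = S_0 * exp(-qT) * N(d1) - K * exp(-rT) * N(d2)
N(d1) = 0.54258060; N(d2) = 0.43917438
C = 89.8400 * 0.97921896 * 0.54258060 - 91.3800 * 0.96850658 * 0.43917438 = 8.8646

Answer: Price = 8.8646


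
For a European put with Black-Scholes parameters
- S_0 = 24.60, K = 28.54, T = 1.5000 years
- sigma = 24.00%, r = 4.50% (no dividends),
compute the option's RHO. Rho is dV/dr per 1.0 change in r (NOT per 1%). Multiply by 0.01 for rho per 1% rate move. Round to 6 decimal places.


d1 = -0.1288029110; d2 = -0.4227416801
phi(d1) = 0.3956467038; exp(-qT) = 1.0000000000; exp(-rT) = 0.9347277206
N(-d2) = 0.6637581289
Rho = -K*T*exp(-rT)*N(-d2) = -28.5400 * 1.5000 * 0.9347277206 * 0.6637581289 = -26.560742

Answer: Rho = -26.560742


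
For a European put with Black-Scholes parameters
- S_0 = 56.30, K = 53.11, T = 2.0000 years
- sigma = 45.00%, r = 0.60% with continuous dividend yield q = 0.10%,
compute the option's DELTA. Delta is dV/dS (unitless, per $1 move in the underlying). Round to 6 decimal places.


Answer: Delta = -0.334542

Derivation:
d1 = 0.4255671891; d2 = -0.2108289140
phi(d1) = 0.3644039589; exp(-qT) = 0.9980019987; exp(-rT) = 0.9880717129
N(-d1) = 0.3352116265
Delta = -exp(-qT) * N(-d1) = -0.9980019987 * 0.3352116265 = -0.334542


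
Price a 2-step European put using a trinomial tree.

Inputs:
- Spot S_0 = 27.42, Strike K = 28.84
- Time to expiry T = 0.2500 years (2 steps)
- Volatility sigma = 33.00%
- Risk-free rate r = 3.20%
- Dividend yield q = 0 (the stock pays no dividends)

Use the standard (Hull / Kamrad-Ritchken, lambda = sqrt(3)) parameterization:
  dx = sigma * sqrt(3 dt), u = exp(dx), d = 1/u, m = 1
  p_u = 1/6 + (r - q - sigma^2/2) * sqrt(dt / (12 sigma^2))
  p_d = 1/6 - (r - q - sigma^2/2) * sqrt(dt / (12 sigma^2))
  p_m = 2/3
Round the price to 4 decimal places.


Answer: Price = V(0,0) = 2.4974

Derivation:
dt = T/N = 0.125000; dx = sigma*sqrt(3*dt) = 0.202083
u = exp(dx) = 1.223949; d = 1/u = 0.817027
p_u = 0.159723, p_m = 0.666667, p_d = 0.173610
Discount per step: exp(-r*dt) = 0.996008
Stock lattice S(k, j) with j the centered position index:
  k=0: S(0,+0) = 27.4200
  k=1: S(1,-1) = 22.4029; S(1,+0) = 27.4200; S(1,+1) = 33.5607
  k=2: S(2,-2) = 18.3038; S(2,-1) = 22.4029; S(2,+0) = 27.4200; S(2,+1) = 33.5607; S(2,+2) = 41.0766
Terminal payoffs V(N, j) = max(K - S_T, 0):
  V(2,-2) = 10.536233; V(2,-1) = 6.437114; V(2,+0) = 1.420000; V(2,+1) = 0.000000; V(2,+2) = 0.000000
Backward induction: V(k, j) = exp(-r*dt) * [p_u * V(k+1, j+1) + p_m * V(k+1, j) + p_d * V(k+1, j-1)]
  V(1,-1) = exp(-r*dt) * [p_u*1.420000 + p_m*6.437114 + p_d*10.536233] = 6.322073
  V(1,+0) = exp(-r*dt) * [p_u*0.000000 + p_m*1.420000 + p_d*6.437114] = 2.055974
  V(1,+1) = exp(-r*dt) * [p_u*0.000000 + p_m*0.000000 + p_d*1.420000] = 0.245542
  V(0,+0) = exp(-r*dt) * [p_u*0.245542 + p_m*2.055974 + p_d*6.322073] = 2.497433


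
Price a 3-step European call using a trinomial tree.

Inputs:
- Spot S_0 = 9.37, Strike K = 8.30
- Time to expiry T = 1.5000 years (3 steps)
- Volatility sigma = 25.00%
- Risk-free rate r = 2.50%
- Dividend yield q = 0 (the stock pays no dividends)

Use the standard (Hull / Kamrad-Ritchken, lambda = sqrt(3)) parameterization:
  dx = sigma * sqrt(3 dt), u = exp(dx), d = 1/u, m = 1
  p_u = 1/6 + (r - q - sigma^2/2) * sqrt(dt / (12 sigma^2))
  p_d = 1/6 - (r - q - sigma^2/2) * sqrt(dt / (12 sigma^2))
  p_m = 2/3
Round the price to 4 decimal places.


dt = T/N = 0.500000; dx = sigma*sqrt(3*dt) = 0.306186
u = exp(dx) = 1.358235; d = 1/u = 0.736250
p_u = 0.161564, p_m = 0.666667, p_d = 0.171770
Discount per step: exp(-r*dt) = 0.987578
Stock lattice S(k, j) with j the centered position index:
  k=0: S(0,+0) = 9.3700
  k=1: S(1,-1) = 6.8987; S(1,+0) = 9.3700; S(1,+1) = 12.7267
  k=2: S(2,-2) = 5.0791; S(2,-1) = 6.8987; S(2,+0) = 9.3700; S(2,+1) = 12.7267; S(2,+2) = 17.2858
  k=3: S(3,-3) = 3.7395; S(3,-2) = 5.0791; S(3,-1) = 6.8987; S(3,+0) = 9.3700; S(3,+1) = 12.7267; S(3,+2) = 17.2858; S(3,+3) = 23.4782
Terminal payoffs V(N, j) = max(S_T - K, 0):
  V(3,-3) = 0.000000; V(3,-2) = 0.000000; V(3,-1) = 0.000000; V(3,+0) = 1.070000; V(3,+1) = 4.426664; V(3,+2) = 8.985803; V(3,+3) = 15.178186
Backward induction: V(k, j) = exp(-r*dt) * [p_u * V(k+1, j+1) + p_m * V(k+1, j) + p_d * V(k+1, j-1)]
  V(2,-2) = exp(-r*dt) * [p_u*0.000000 + p_m*0.000000 + p_d*0.000000] = 0.000000
  V(2,-1) = exp(-r*dt) * [p_u*1.070000 + p_m*0.000000 + p_d*0.000000] = 0.170726
  V(2,+0) = exp(-r*dt) * [p_u*4.426664 + p_m*1.070000 + p_d*0.000000] = 1.410776
  V(2,+1) = exp(-r*dt) * [p_u*8.985803 + p_m*4.426664 + p_d*1.070000] = 4.529705
  V(2,+2) = exp(-r*dt) * [p_u*15.178186 + p_m*8.985803 + p_d*4.426664] = 9.088821
  V(1,-1) = exp(-r*dt) * [p_u*1.410776 + p_m*0.170726 + p_d*0.000000] = 0.337502
  V(1,+0) = exp(-r*dt) * [p_u*4.529705 + p_m*1.410776 + p_d*0.170726] = 1.680539
  V(1,+1) = exp(-r*dt) * [p_u*9.088821 + p_m*4.529705 + p_d*1.410776] = 4.671790
  V(0,+0) = exp(-r*dt) * [p_u*4.671790 + p_m*1.680539 + p_d*0.337502] = 1.909109

Answer: Price = V(0,0) = 1.9091


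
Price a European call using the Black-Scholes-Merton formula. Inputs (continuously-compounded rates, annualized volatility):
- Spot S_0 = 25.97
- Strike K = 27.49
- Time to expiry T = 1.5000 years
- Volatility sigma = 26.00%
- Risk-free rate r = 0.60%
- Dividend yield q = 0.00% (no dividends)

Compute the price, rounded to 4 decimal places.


Answer: Price = 2.7666

Derivation:
d1 = (ln(S/K) + (r - q + 0.5*sigma^2) * T) / (sigma * sqrt(T)) = 0.00885498
d2 = d1 - sigma * sqrt(T) = -0.30957869
exp(-rT) = 0.99104038; exp(-qT) = 1.00000000
C = S_0 * exp(-qT) * N(d1) - K * exp(-rT) * N(d2)
N(d1) = 0.50353258; N(d2) = 0.37844068
C = 25.9700 * 1.00000000 * 0.50353258 - 27.4900 * 0.99104038 * 0.37844068 = 2.7666


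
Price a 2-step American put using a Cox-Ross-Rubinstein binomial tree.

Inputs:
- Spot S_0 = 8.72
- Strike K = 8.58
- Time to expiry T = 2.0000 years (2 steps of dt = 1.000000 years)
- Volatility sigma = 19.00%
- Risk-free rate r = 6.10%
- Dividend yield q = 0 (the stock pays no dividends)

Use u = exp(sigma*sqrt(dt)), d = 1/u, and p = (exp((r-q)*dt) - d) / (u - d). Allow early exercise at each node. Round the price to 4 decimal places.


dt = T/N = 1.000000
u = exp(sigma*sqrt(dt)) = 1.209250; d = 1/u = 0.826959
p = (exp((r-q)*dt) - d) / (u - d) = 0.617174
Discount per step: exp(-r*dt) = 0.940823
Stock lattice S(k, i) with i counting down-moves:
  k=0: S(0,0) = 8.7200
  k=1: S(1,0) = 10.5447; S(1,1) = 7.2111
  k=2: S(2,0) = 12.7511; S(2,1) = 8.7200; S(2,2) = 5.9633
Terminal payoffs V(N, i) = max(K - S_T, 0):
  V(2,0) = 0.000000; V(2,1) = 0.000000; V(2,2) = 2.616729
Backward induction: V(k, i) = exp(-r*dt) * [p * V(k+1, i) + (1-p) * V(k+1, i+1)]; then take max(V_cont, immediate exercise) for American.
  V(1,0) = exp(-r*dt) * [p*0.000000 + (1-p)*0.000000] = 0.000000; exercise = 0.000000; V(1,0) = max -> 0.000000
  V(1,1) = exp(-r*dt) * [p*0.000000 + (1-p)*2.616729] = 0.942471; exercise = 1.368916; V(1,1) = max -> 1.368916
  V(0,0) = exp(-r*dt) * [p*0.000000 + (1-p)*1.368916] = 0.493045; exercise = 0.000000; V(0,0) = max -> 0.493045

Answer: Price = V(0,0) = 0.4930


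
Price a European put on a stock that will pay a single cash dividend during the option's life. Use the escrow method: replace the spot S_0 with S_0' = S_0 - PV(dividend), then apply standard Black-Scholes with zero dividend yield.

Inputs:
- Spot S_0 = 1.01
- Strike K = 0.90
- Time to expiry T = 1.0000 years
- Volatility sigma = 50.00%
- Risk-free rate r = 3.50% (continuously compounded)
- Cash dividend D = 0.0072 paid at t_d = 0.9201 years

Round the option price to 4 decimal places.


PV(D) = D * exp(-r * t_d) = 0.0072 * 0.96830951 = 0.00697183
S_0' = S_0 - PV(D) = 1.0100 - 0.00697183 = 1.00302817
d1 = (ln(S_0'/K) + (r + sigma^2/2)*T) / (sigma*sqrt(T)) = 0.53676822
d2 = d1 - sigma*sqrt(T) = 0.03676822
exp(-rT) = 0.96560542
N(-d1) = 0.29571386; N(-d2) = 0.48533491
P = K * exp(-rT) * N(-d2) - S_0' * N(-d1) = 0.9000 * 0.96560542 * 0.48533491 - 1.00302817 * 0.29571386 = 0.1252

Answer: Price = 0.1252


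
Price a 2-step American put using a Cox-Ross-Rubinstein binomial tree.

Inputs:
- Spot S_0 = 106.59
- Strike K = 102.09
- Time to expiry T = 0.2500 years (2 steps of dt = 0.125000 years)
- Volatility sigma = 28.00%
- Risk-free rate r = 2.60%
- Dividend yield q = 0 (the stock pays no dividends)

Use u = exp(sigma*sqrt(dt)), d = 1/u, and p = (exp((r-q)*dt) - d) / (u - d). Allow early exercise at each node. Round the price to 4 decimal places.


dt = T/N = 0.125000
u = exp(sigma*sqrt(dt)) = 1.104061; d = 1/u = 0.905747
p = (exp((r-q)*dt) - d) / (u - d) = 0.491686
Discount per step: exp(-r*dt) = 0.996755
Stock lattice S(k, i) with i counting down-moves:
  k=0: S(0,0) = 106.5900
  k=1: S(1,0) = 117.6818; S(1,1) = 96.5436
  k=2: S(2,0) = 129.9279; S(2,1) = 106.5900; S(2,2) = 87.4441
Terminal payoffs V(N, i) = max(K - S_T, 0):
  V(2,0) = 0.000000; V(2,1) = 0.000000; V(2,2) = 14.645894
Backward induction: V(k, i) = exp(-r*dt) * [p * V(k+1, i) + (1-p) * V(k+1, i+1)]; then take max(V_cont, immediate exercise) for American.
  V(1,0) = exp(-r*dt) * [p*0.000000 + (1-p)*0.000000] = 0.000000; exercise = 0.000000; V(1,0) = max -> 0.000000
  V(1,1) = exp(-r*dt) * [p*0.000000 + (1-p)*14.645894] = 7.420552; exercise = 5.546397; V(1,1) = max -> 7.420552
  V(0,0) = exp(-r*dt) * [p*0.000000 + (1-p)*7.420552] = 3.759729; exercise = 0.000000; V(0,0) = max -> 3.759729

Answer: Price = V(0,0) = 3.7597


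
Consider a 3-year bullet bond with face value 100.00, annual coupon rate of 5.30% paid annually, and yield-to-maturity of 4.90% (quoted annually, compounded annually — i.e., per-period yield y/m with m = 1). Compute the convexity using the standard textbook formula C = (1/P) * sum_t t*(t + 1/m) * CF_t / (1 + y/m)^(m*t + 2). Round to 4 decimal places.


Coupon per period c = face * coupon_rate / m = 5.300000
Periods per year m = 1; per-period yield y/m = 0.049000
Number of cashflows N = 3
Cashflows (t years, CF_t, discount factor 1/(1+y/m)^(m*t), PV):
  t = 1.0000: CF_t = 5.300000, DF = 0.953289, PV = 5.052431
  t = 2.0000: CF_t = 5.300000, DF = 0.908760, PV = 4.816426
  t = 3.0000: CF_t = 105.300000, DF = 0.866310, PV = 91.222487
Price P = sum_t PV_t = 101.091344
Convexity numerator sum_t t*(t + 1/m) * CF_t / (1+y/m)^(m*t + 2):
  t = 1.0000: term = 9.182890
  t = 2.0000: term = 26.261841
  t = 3.0000: term = 994.791753
Convexity = (1/P) * sum = 1030.236484 / 101.091344 = 10.191144

Answer: Convexity = 10.1911


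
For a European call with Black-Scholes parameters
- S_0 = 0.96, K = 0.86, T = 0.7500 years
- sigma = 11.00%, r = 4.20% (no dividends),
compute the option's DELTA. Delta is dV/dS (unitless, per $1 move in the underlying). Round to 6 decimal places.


d1 = 1.5330055780; d2 = 1.4377427836
phi(d1) = 0.1231944122; exp(-qT) = 1.0000000000; exp(-rT) = 0.9689909565
N(d1) = 0.9373627597
Delta = exp(-qT) * N(d1) = 1.0000000000 * 0.9373627597 = 0.937363

Answer: Delta = 0.937363


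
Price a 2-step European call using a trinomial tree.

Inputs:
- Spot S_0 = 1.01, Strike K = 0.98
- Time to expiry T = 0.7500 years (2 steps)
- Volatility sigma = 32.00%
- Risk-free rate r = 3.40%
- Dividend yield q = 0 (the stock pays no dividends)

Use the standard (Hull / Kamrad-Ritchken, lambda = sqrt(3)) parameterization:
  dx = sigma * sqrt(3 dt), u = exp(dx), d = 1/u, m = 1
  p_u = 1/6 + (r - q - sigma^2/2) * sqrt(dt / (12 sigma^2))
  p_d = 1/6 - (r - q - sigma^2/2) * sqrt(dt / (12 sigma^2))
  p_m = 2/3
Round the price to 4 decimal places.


Answer: Price = V(0,0) = 0.1285

Derivation:
dt = T/N = 0.375000; dx = sigma*sqrt(3*dt) = 0.339411
u = exp(dx) = 1.404121; d = 1/u = 0.712189
p_u = 0.157165, p_m = 0.666667, p_d = 0.176168
Discount per step: exp(-r*dt) = 0.987331
Stock lattice S(k, j) with j the centered position index:
  k=0: S(0,+0) = 1.0100
  k=1: S(1,-1) = 0.7193; S(1,+0) = 1.0100; S(1,+1) = 1.4182
  k=2: S(2,-2) = 0.5123; S(2,-1) = 0.7193; S(2,+0) = 1.0100; S(2,+1) = 1.4182; S(2,+2) = 1.9913
Terminal payoffs V(N, j) = max(S_T - K, 0):
  V(2,-2) = 0.000000; V(2,-1) = 0.000000; V(2,+0) = 0.030000; V(2,+1) = 0.438162; V(2,+2) = 1.011270
Backward induction: V(k, j) = exp(-r*dt) * [p_u * V(k+1, j+1) + p_m * V(k+1, j) + p_d * V(k+1, j-1)]
  V(1,-1) = exp(-r*dt) * [p_u*0.030000 + p_m*0.000000 + p_d*0.000000] = 0.004655
  V(1,+0) = exp(-r*dt) * [p_u*0.438162 + p_m*0.030000 + p_d*0.000000] = 0.087738
  V(1,+1) = exp(-r*dt) * [p_u*1.011270 + p_m*0.438162 + p_d*0.030000] = 0.450548
  V(0,+0) = exp(-r*dt) * [p_u*0.450548 + p_m*0.087738 + p_d*0.004655] = 0.128474


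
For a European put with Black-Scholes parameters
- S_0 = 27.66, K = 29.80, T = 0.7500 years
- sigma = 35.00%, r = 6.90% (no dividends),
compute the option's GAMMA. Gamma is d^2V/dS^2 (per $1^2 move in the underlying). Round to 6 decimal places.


Answer: Gamma = 0.047445

Derivation:
d1 = 0.0764294067; d2 = -0.2266794846
phi(d1) = 0.3977787788; exp(-qT) = 1.0000000000; exp(-rT) = 0.9495662287
Gamma = exp(-qT) * phi(d1) / (S * sigma * sqrt(T)) = 1.0000000000 * 0.3977787788 / (27.6600 * 0.3500 * 0.8660254038) = 0.047445


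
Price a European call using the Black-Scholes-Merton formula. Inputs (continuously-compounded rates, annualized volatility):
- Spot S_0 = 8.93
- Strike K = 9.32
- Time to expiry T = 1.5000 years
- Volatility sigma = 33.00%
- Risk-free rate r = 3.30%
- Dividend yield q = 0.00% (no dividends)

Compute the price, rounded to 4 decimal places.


Answer: Price = 1.4556

Derivation:
d1 = (ln(S/K) + (r - q + 0.5*sigma^2) * T) / (sigma * sqrt(T)) = 0.21879329
d2 = d1 - sigma * sqrt(T) = -0.18537252
exp(-rT) = 0.95170516; exp(-qT) = 1.00000000
C = S_0 * exp(-qT) * N(d1) - K * exp(-rT) * N(d2)
N(d1) = 0.58659446; N(d2) = 0.42646843
C = 8.9300 * 1.00000000 * 0.58659446 - 9.3200 * 0.95170516 * 0.42646843 = 1.4556


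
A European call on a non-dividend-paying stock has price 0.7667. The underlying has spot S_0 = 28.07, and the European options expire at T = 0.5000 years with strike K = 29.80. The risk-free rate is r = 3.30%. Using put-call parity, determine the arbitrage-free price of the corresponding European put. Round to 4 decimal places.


Put-call parity: C - P = S_0 * exp(-qT) - K * exp(-rT).
S_0 * exp(-qT) = 28.0700 * 1.00000000 = 28.07000000
K * exp(-rT) = 29.8000 * 0.98363538 = 29.31233431
P = C - S*exp(-qT) + K*exp(-rT)
P = 0.7667 - 28.07000000 + 29.31233431 = 2.0090

Answer: Put price = 2.0090


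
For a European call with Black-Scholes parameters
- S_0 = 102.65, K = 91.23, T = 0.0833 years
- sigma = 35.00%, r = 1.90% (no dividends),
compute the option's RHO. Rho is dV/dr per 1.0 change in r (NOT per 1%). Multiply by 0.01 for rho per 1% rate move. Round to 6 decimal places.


Answer: Rho = 6.611180

Derivation:
d1 = 1.2337260409; d2 = 1.1327099531
phi(d1) = 0.1863779821; exp(-qT) = 1.0000000000; exp(-rT) = 0.9984185518
N(d2) = 0.8713319617
Rho = K*T*exp(-rT)*N(d2) = 91.2300 * 0.0833 * 0.9984185518 * 0.8713319617 = 6.611180


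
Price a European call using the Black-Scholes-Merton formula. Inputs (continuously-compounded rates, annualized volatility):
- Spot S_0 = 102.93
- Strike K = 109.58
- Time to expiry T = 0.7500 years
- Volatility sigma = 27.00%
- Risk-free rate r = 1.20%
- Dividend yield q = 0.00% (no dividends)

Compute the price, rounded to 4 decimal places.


d1 = (ln(S/K) + (r - q + 0.5*sigma^2) * T) / (sigma * sqrt(T)) = -0.11234052
d2 = d1 - sigma * sqrt(T) = -0.34616738
exp(-rT) = 0.99104038; exp(-qT) = 1.00000000
C = S_0 * exp(-qT) * N(d1) - K * exp(-rT) * N(d2)
N(d1) = 0.45527671; N(d2) = 0.36460846
C = 102.9300 * 1.00000000 * 0.45527671 - 109.5800 * 0.99104038 * 0.36460846 = 7.2658

Answer: Price = 7.2658


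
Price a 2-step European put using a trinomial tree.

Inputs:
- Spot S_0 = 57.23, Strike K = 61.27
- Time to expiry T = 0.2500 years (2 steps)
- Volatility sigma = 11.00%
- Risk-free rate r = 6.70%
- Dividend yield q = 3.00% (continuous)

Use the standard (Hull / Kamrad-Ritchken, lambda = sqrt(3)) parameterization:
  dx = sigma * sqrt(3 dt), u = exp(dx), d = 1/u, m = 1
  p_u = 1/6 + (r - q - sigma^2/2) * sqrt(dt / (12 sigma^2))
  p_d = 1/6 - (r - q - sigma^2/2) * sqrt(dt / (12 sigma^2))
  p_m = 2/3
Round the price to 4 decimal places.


Answer: Price = V(0,0) = 3.6089

Derivation:
dt = T/N = 0.125000; dx = sigma*sqrt(3*dt) = 0.067361
u = exp(dx) = 1.069682; d = 1/u = 0.934858
p_u = 0.195383, p_m = 0.666667, p_d = 0.137950
Discount per step: exp(-r*dt) = 0.991660
Stock lattice S(k, j) with j the centered position index:
  k=0: S(0,+0) = 57.2300
  k=1: S(1,-1) = 53.5019; S(1,+0) = 57.2300; S(1,+1) = 61.2179
  k=2: S(2,-2) = 50.0167; S(2,-1) = 53.5019; S(2,+0) = 57.2300; S(2,+1) = 61.2179; S(2,+2) = 65.4836
Terminal payoffs V(N, j) = max(K - S_T, 0):
  V(2,-2) = 11.253332; V(2,-1) = 7.768095; V(2,+0) = 4.040000; V(2,+1) = 0.052126; V(2,+2) = 0.000000
Backward induction: V(k, j) = exp(-r*dt) * [p_u * V(k+1, j+1) + p_m * V(k+1, j) + p_d * V(k+1, j-1)]
  V(1,-1) = exp(-r*dt) * [p_u*4.040000 + p_m*7.768095 + p_d*11.253332] = 7.457755
  V(1,+0) = exp(-r*dt) * [p_u*0.052126 + p_m*4.040000 + p_d*7.768095] = 3.743643
  V(1,+1) = exp(-r*dt) * [p_u*0.000000 + p_m*0.052126 + p_d*4.040000] = 0.587131
  V(0,+0) = exp(-r*dt) * [p_u*0.587131 + p_m*3.743643 + p_d*7.457755] = 3.608924


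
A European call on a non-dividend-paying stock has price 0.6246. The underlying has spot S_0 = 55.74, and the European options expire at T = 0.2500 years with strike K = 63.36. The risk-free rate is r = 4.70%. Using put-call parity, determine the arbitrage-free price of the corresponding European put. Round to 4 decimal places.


Answer: Put price = 7.5045

Derivation:
Put-call parity: C - P = S_0 * exp(-qT) - K * exp(-rT).
S_0 * exp(-qT) = 55.7400 * 1.00000000 = 55.74000000
K * exp(-rT) = 63.3600 * 0.98831876 = 62.61987674
P = C - S*exp(-qT) + K*exp(-rT)
P = 0.6246 - 55.74000000 + 62.61987674 = 7.5045


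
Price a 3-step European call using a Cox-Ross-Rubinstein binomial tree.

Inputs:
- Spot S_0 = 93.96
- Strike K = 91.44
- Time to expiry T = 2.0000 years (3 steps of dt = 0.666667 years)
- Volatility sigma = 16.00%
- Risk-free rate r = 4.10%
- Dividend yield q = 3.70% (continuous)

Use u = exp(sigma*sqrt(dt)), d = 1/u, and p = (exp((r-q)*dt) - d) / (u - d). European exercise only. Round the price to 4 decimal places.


Answer: Price = V(0,0) = 9.9252

Derivation:
dt = T/N = 0.666667
u = exp(sigma*sqrt(dt)) = 1.139557; d = 1/u = 0.877534
p = (exp((r-q)*dt) - d) / (u - d) = 0.477577
Discount per step: exp(-r*dt) = 0.973037
Stock lattice S(k, i) with i counting down-moves:
  k=0: S(0,0) = 93.9600
  k=1: S(1,0) = 107.0728; S(1,1) = 82.4531
  k=2: S(2,0) = 122.0155; S(2,1) = 93.9600; S(2,2) = 72.3554
  k=3: S(3,0) = 139.0436; S(3,1) = 107.0728; S(3,2) = 82.4531; S(3,3) = 63.4943
Terminal payoffs V(N, i) = max(S_T - K, 0):
  V(3,0) = 47.603595; V(3,1) = 15.632761; V(3,2) = 0.000000; V(3,3) = 0.000000
Backward induction: V(k, i) = exp(-r*dt) * [p * V(k+1, i) + (1-p) * V(k+1, i+1)].
  V(2,0) = exp(-r*dt) * [p*47.603595 + (1-p)*15.632761] = 30.068110
  V(2,1) = exp(-r*dt) * [p*15.632761 + (1-p)*0.000000] = 7.264549
  V(2,2) = exp(-r*dt) * [p*0.000000 + (1-p)*0.000000] = 0.000000
  V(1,0) = exp(-r*dt) * [p*30.068110 + (1-p)*7.264549] = 17.665496
  V(1,1) = exp(-r*dt) * [p*7.264549 + (1-p)*0.000000] = 3.375838
  V(0,0) = exp(-r*dt) * [p*17.665496 + (1-p)*3.375838] = 9.925224


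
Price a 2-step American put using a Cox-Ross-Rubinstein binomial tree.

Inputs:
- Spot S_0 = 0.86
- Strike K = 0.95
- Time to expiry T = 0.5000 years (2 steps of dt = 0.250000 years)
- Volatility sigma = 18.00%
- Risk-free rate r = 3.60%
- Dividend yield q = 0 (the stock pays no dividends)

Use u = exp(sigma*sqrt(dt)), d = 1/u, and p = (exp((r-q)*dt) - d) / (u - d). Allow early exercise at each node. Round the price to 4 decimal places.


Answer: Price = V(0,0) = 0.0988

Derivation:
dt = T/N = 0.250000
u = exp(sigma*sqrt(dt)) = 1.094174; d = 1/u = 0.913931
p = (exp((r-q)*dt) - d) / (u - d) = 0.527673
Discount per step: exp(-r*dt) = 0.991040
Stock lattice S(k, i) with i counting down-moves:
  k=0: S(0,0) = 0.8600
  k=1: S(1,0) = 0.9410; S(1,1) = 0.7860
  k=2: S(2,0) = 1.0296; S(2,1) = 0.8600; S(2,2) = 0.7183
Terminal payoffs V(N, i) = max(K - S_T, 0):
  V(2,0) = 0.000000; V(2,1) = 0.090000; V(2,2) = 0.231668
Backward induction: V(k, i) = exp(-r*dt) * [p * V(k+1, i) + (1-p) * V(k+1, i+1)]; then take max(V_cont, immediate exercise) for American.
  V(1,0) = exp(-r*dt) * [p*0.000000 + (1-p)*0.090000] = 0.042129; exercise = 0.009010; V(1,0) = max -> 0.042129
  V(1,1) = exp(-r*dt) * [p*0.090000 + (1-p)*0.231668] = 0.155508; exercise = 0.164019; V(1,1) = max -> 0.164019
  V(0,0) = exp(-r*dt) * [p*0.042129 + (1-p)*0.164019] = 0.098807; exercise = 0.090000; V(0,0) = max -> 0.098807


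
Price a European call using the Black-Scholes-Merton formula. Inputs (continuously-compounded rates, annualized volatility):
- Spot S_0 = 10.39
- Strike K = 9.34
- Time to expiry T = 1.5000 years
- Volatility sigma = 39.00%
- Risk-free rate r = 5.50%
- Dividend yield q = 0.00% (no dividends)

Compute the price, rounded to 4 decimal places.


d1 = (ln(S/K) + (r - q + 0.5*sigma^2) * T) / (sigma * sqrt(T)) = 0.63459067
d2 = d1 - sigma * sqrt(T) = 0.15694017
exp(-rT) = 0.92081144; exp(-qT) = 1.00000000
C = S_0 * exp(-qT) * N(d1) - K * exp(-rT) * N(d2)
N(d1) = 0.73715229; N(d2) = 0.56235400
C = 10.3900 * 1.00000000 * 0.73715229 - 9.3400 * 0.92081144 * 0.56235400 = 2.8226

Answer: Price = 2.8226


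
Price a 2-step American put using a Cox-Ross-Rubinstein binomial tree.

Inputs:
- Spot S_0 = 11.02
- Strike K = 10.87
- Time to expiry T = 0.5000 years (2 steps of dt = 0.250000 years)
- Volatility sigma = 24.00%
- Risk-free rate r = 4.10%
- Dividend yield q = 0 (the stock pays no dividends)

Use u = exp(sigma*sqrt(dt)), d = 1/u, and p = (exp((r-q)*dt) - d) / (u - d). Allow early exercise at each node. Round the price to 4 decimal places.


Answer: Price = V(0,0) = 0.5285

Derivation:
dt = T/N = 0.250000
u = exp(sigma*sqrt(dt)) = 1.127497; d = 1/u = 0.886920
p = (exp((r-q)*dt) - d) / (u - d) = 0.512861
Discount per step: exp(-r*dt) = 0.989802
Stock lattice S(k, i) with i counting down-moves:
  k=0: S(0,0) = 11.0200
  k=1: S(1,0) = 12.4250; S(1,1) = 9.7739
  k=2: S(2,0) = 14.0092; S(2,1) = 11.0200; S(2,2) = 8.6686
Terminal payoffs V(N, i) = max(K - S_T, 0):
  V(2,0) = 0.000000; V(2,1) = 0.000000; V(2,2) = 2.201361
Backward induction: V(k, i) = exp(-r*dt) * [p * V(k+1, i) + (1-p) * V(k+1, i+1)]; then take max(V_cont, immediate exercise) for American.
  V(1,0) = exp(-r*dt) * [p*0.000000 + (1-p)*0.000000] = 0.000000; exercise = 0.000000; V(1,0) = max -> 0.000000
  V(1,1) = exp(-r*dt) * [p*0.000000 + (1-p)*2.201361] = 1.061433; exercise = 1.096137; V(1,1) = max -> 1.096137
  V(0,0) = exp(-r*dt) * [p*0.000000 + (1-p)*1.096137] = 0.528526; exercise = 0.000000; V(0,0) = max -> 0.528526


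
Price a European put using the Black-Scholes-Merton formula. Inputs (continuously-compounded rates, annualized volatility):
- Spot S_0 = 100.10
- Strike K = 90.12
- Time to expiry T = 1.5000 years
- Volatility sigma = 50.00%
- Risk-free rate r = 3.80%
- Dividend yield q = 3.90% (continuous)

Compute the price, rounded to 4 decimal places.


d1 = (ln(S/K) + (r - q + 0.5*sigma^2) * T) / (sigma * sqrt(T)) = 0.47524603
d2 = d1 - sigma * sqrt(T) = -0.13712640
exp(-rT) = 0.94459407; exp(-qT) = 0.94317824
P = K * exp(-rT) * N(-d2) - S_0 * exp(-qT) * N(-d1)
N(-d1) = 0.31730581; N(-d2) = 0.55453456
P = 90.1200 * 0.94459407 * 0.55453456 - 100.1000 * 0.94317824 * 0.31730581 = 17.2482

Answer: Price = 17.2482


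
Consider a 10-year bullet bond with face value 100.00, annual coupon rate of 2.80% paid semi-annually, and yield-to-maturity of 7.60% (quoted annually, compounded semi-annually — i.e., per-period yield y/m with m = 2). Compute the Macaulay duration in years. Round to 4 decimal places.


Answer: Macaulay duration = 8.4446 years

Derivation:
Coupon per period c = face * coupon_rate / m = 1.400000
Periods per year m = 2; per-period yield y/m = 0.038000
Number of cashflows N = 20
Cashflows (t years, CF_t, discount factor 1/(1+y/m)^(m*t), PV):
  t = 0.5000: CF_t = 1.400000, DF = 0.963391, PV = 1.348748
  t = 1.0000: CF_t = 1.400000, DF = 0.928122, PV = 1.299371
  t = 1.5000: CF_t = 1.400000, DF = 0.894145, PV = 1.251803
  t = 2.0000: CF_t = 1.400000, DF = 0.861411, PV = 1.205976
  t = 2.5000: CF_t = 1.400000, DF = 0.829876, PV = 1.161826
  t = 3.0000: CF_t = 1.400000, DF = 0.799495, PV = 1.119293
  t = 3.5000: CF_t = 1.400000, DF = 0.770227, PV = 1.078317
  t = 4.0000: CF_t = 1.400000, DF = 0.742030, PV = 1.038841
  t = 4.5000: CF_t = 1.400000, DF = 0.714865, PV = 1.000811
  t = 5.0000: CF_t = 1.400000, DF = 0.688694, PV = 0.964172
  t = 5.5000: CF_t = 1.400000, DF = 0.663482, PV = 0.928875
  t = 6.0000: CF_t = 1.400000, DF = 0.639193, PV = 0.894870
  t = 6.5000: CF_t = 1.400000, DF = 0.615793, PV = 0.862110
  t = 7.0000: CF_t = 1.400000, DF = 0.593249, PV = 0.830549
  t = 7.5000: CF_t = 1.400000, DF = 0.571531, PV = 0.800143
  t = 8.0000: CF_t = 1.400000, DF = 0.550608, PV = 0.770851
  t = 8.5000: CF_t = 1.400000, DF = 0.530451, PV = 0.742631
  t = 9.0000: CF_t = 1.400000, DF = 0.511031, PV = 0.715444
  t = 9.5000: CF_t = 1.400000, DF = 0.492323, PV = 0.689252
  t = 10.0000: CF_t = 101.400000, DF = 0.474300, PV = 48.093998
Price P = sum_t PV_t = 66.797881
Macaulay numerator sum_t t * PV_t:
  t * PV_t at t = 0.5000: 0.674374
  t * PV_t at t = 1.0000: 1.299371
  t * PV_t at t = 1.5000: 1.877704
  t * PV_t at t = 2.0000: 2.411952
  t * PV_t at t = 2.5000: 2.904566
  t * PV_t at t = 3.0000: 3.357880
  t * PV_t at t = 3.5000: 3.774110
  t * PV_t at t = 4.0000: 4.155365
  t * PV_t at t = 4.5000: 4.503647
  t * PV_t at t = 5.0000: 4.820860
  t * PV_t at t = 5.5000: 5.108811
  t * PV_t at t = 6.0000: 5.369218
  t * PV_t at t = 6.5000: 5.603712
  t * PV_t at t = 7.0000: 5.813841
  t * PV_t at t = 7.5000: 6.001074
  t * PV_t at t = 8.0000: 6.166807
  t * PV_t at t = 8.5000: 6.312363
  t * PV_t at t = 9.0000: 6.438996
  t * PV_t at t = 9.5000: 6.547898
  t * PV_t at t = 10.0000: 480.939984
Macaulay duration D = (sum_t t * PV_t) / P = 564.082535 / 66.797881 = 8.444617


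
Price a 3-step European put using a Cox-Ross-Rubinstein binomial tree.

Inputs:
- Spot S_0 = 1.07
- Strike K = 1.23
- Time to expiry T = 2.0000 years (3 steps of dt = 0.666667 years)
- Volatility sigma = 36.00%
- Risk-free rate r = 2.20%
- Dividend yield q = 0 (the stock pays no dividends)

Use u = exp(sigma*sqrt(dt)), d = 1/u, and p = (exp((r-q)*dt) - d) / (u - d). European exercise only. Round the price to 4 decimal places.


Answer: Price = V(0,0) = 0.2926

Derivation:
dt = T/N = 0.666667
u = exp(sigma*sqrt(dt)) = 1.341702; d = 1/u = 0.745322
p = (exp((r-q)*dt) - d) / (u - d) = 0.451814
Discount per step: exp(-r*dt) = 0.985440
Stock lattice S(k, i) with i counting down-moves:
  k=0: S(0,0) = 1.0700
  k=1: S(1,0) = 1.4356; S(1,1) = 0.7975
  k=2: S(2,0) = 1.9262; S(2,1) = 1.0700; S(2,2) = 0.5944
  k=3: S(3,0) = 2.5844; S(3,1) = 1.4356; S(3,2) = 0.7975; S(3,3) = 0.4430
Terminal payoffs V(N, i) = max(K - S_T, 0):
  V(3,0) = 0.000000; V(3,1) = 0.000000; V(3,2) = 0.432505; V(3,3) = 0.786988
Backward induction: V(k, i) = exp(-r*dt) * [p * V(k+1, i) + (1-p) * V(k+1, i+1)].
  V(2,0) = exp(-r*dt) * [p*0.000000 + (1-p)*0.000000] = 0.000000
  V(2,1) = exp(-r*dt) * [p*0.000000 + (1-p)*0.432505] = 0.233641
  V(2,2) = exp(-r*dt) * [p*0.432505 + (1-p)*0.786988] = 0.617701
  V(1,0) = exp(-r*dt) * [p*0.000000 + (1-p)*0.233641] = 0.126214
  V(1,1) = exp(-r*dt) * [p*0.233641 + (1-p)*0.617701] = 0.437711
  V(0,0) = exp(-r*dt) * [p*0.126214 + (1-p)*0.437711] = 0.292648


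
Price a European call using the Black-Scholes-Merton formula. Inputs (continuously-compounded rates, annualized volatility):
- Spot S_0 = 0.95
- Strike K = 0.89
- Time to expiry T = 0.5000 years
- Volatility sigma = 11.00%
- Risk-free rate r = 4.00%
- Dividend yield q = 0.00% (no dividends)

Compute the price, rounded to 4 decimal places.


Answer: Price = 0.0825

Derivation:
d1 = (ln(S/K) + (r - q + 0.5*sigma^2) * T) / (sigma * sqrt(T)) = 1.13478453
d2 = d1 - sigma * sqrt(T) = 1.05700278
exp(-rT) = 0.98019867; exp(-qT) = 1.00000000
C = S_0 * exp(-qT) * N(d1) - K * exp(-rT) * N(d2)
N(d1) = 0.87176719; N(d2) = 0.85474484
C = 0.9500 * 1.00000000 * 0.87176719 - 0.8900 * 0.98019867 * 0.85474484 = 0.0825


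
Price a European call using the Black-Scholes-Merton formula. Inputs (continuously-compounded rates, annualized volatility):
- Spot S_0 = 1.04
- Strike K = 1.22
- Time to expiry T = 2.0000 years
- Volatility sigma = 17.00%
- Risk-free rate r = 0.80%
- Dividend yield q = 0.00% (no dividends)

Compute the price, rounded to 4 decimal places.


d1 = (ln(S/K) + (r - q + 0.5*sigma^2) * T) / (sigma * sqrt(T)) = -0.47721449
d2 = d1 - sigma * sqrt(T) = -0.71763080
exp(-rT) = 0.98412732; exp(-qT) = 1.00000000
C = S_0 * exp(-qT) * N(d1) - K * exp(-rT) * N(d2)
N(d1) = 0.31660470; N(d2) = 0.23649248
C = 1.0400 * 1.00000000 * 0.31660470 - 1.2200 * 0.98412732 * 0.23649248 = 0.0453

Answer: Price = 0.0453


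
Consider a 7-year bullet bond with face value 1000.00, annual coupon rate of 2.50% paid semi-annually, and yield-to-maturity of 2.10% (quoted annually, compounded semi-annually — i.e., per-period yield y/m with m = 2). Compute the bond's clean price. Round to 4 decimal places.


Coupon per period c = face * coupon_rate / m = 12.500000
Periods per year m = 2; per-period yield y/m = 0.010500
Number of cashflows N = 14
Cashflows (t years, CF_t, discount factor 1/(1+y/m)^(m*t), PV):
  t = 0.5000: CF_t = 12.500000, DF = 0.989609, PV = 12.370114
  t = 1.0000: CF_t = 12.500000, DF = 0.979326, PV = 12.241577
  t = 1.5000: CF_t = 12.500000, DF = 0.969150, PV = 12.114376
  t = 2.0000: CF_t = 12.500000, DF = 0.959080, PV = 11.988497
  t = 2.5000: CF_t = 12.500000, DF = 0.949114, PV = 11.863926
  t = 3.0000: CF_t = 12.500000, DF = 0.939252, PV = 11.740649
  t = 3.5000: CF_t = 12.500000, DF = 0.929492, PV = 11.618653
  t = 4.0000: CF_t = 12.500000, DF = 0.919834, PV = 11.497925
  t = 4.5000: CF_t = 12.500000, DF = 0.910276, PV = 11.378451
  t = 5.0000: CF_t = 12.500000, DF = 0.900818, PV = 11.260219
  t = 5.5000: CF_t = 12.500000, DF = 0.891457, PV = 11.143215
  t = 6.0000: CF_t = 12.500000, DF = 0.882194, PV = 11.027427
  t = 6.5000: CF_t = 12.500000, DF = 0.873027, PV = 10.912842
  t = 7.0000: CF_t = 1012.500000, DF = 0.863956, PV = 874.755299
Price P = sum_t PV_t = 1025.913171

Answer: Price = 1025.9132


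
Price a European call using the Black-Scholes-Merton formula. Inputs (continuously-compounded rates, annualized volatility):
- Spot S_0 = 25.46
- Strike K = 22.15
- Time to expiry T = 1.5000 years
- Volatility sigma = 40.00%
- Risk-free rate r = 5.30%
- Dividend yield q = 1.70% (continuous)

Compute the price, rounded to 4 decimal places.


d1 = (ln(S/K) + (r - q + 0.5*sigma^2) * T) / (sigma * sqrt(T)) = 0.63946195
d2 = d1 - sigma * sqrt(T) = 0.14956400
exp(-rT) = 0.92357802; exp(-qT) = 0.97482238
C = S_0 * exp(-qT) * N(d1) - K * exp(-rT) * N(d2)
N(d1) = 0.73873877; N(d2) = 0.55944569
C = 25.4600 * 0.97482238 * 0.73873877 - 22.1500 * 0.92357802 * 0.55944569 = 6.8900

Answer: Price = 6.8900
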